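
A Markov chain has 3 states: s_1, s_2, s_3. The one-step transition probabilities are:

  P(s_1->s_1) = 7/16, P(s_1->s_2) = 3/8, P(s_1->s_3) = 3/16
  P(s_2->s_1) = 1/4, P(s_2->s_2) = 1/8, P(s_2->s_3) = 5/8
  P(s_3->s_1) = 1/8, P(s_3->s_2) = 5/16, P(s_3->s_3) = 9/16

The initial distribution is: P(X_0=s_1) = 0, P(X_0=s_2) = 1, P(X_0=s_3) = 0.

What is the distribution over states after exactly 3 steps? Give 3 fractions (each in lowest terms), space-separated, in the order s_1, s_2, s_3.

Answer: 237/1024 551/2048 1023/2048

Derivation:
Propagating the distribution step by step (d_{t+1} = d_t * P):
d_0 = (s_1=0, s_2=1, s_3=0)
  d_1[s_1] = 0*7/16 + 1*1/4 + 0*1/8 = 1/4
  d_1[s_2] = 0*3/8 + 1*1/8 + 0*5/16 = 1/8
  d_1[s_3] = 0*3/16 + 1*5/8 + 0*9/16 = 5/8
d_1 = (s_1=1/4, s_2=1/8, s_3=5/8)
  d_2[s_1] = 1/4*7/16 + 1/8*1/4 + 5/8*1/8 = 7/32
  d_2[s_2] = 1/4*3/8 + 1/8*1/8 + 5/8*5/16 = 39/128
  d_2[s_3] = 1/4*3/16 + 1/8*5/8 + 5/8*9/16 = 61/128
d_2 = (s_1=7/32, s_2=39/128, s_3=61/128)
  d_3[s_1] = 7/32*7/16 + 39/128*1/4 + 61/128*1/8 = 237/1024
  d_3[s_2] = 7/32*3/8 + 39/128*1/8 + 61/128*5/16 = 551/2048
  d_3[s_3] = 7/32*3/16 + 39/128*5/8 + 61/128*9/16 = 1023/2048
d_3 = (s_1=237/1024, s_2=551/2048, s_3=1023/2048)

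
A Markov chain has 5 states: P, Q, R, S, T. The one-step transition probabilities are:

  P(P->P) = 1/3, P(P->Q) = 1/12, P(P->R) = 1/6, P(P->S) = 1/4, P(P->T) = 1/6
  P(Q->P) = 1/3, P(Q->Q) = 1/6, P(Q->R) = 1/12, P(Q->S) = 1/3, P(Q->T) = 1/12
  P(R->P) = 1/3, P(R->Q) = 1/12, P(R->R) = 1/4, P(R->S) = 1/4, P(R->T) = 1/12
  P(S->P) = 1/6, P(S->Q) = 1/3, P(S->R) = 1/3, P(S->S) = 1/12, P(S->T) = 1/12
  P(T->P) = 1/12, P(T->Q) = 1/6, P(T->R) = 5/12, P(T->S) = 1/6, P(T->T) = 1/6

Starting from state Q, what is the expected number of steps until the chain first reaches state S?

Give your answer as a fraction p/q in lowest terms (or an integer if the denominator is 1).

Answer: 1620/443

Derivation:
Let h_i = expected steps to first reach S from state i.
Boundary: h_S = 0.
First-step equations for the other states:
  h_P = 1 + 1/3*h_P + 1/12*h_Q + 1/6*h_R + 1/4*h_S + 1/6*h_T
  h_Q = 1 + 1/3*h_P + 1/6*h_Q + 1/12*h_R + 1/3*h_S + 1/12*h_T
  h_R = 1 + 1/3*h_P + 1/12*h_Q + 1/4*h_R + 1/4*h_S + 1/12*h_T
  h_T = 1 + 1/12*h_P + 1/6*h_Q + 5/12*h_R + 1/6*h_S + 1/6*h_T

Substituting h_S = 0 and rearranging gives the linear system (I - Q) h = 1:
  [2/3, -1/12, -1/6, -1/6] . (h_P, h_Q, h_R, h_T) = 1
  [-1/3, 5/6, -1/12, -1/12] . (h_P, h_Q, h_R, h_T) = 1
  [-1/3, -1/12, 3/4, -1/12] . (h_P, h_Q, h_R, h_T) = 1
  [-1/12, -1/6, -5/12, 5/6] . (h_P, h_Q, h_R, h_T) = 1

Solving yields:
  h_P = 1794/443
  h_Q = 1620/443
  h_R = 1782/443
  h_T = 1926/443

Starting state is Q, so the expected hitting time is h_Q = 1620/443.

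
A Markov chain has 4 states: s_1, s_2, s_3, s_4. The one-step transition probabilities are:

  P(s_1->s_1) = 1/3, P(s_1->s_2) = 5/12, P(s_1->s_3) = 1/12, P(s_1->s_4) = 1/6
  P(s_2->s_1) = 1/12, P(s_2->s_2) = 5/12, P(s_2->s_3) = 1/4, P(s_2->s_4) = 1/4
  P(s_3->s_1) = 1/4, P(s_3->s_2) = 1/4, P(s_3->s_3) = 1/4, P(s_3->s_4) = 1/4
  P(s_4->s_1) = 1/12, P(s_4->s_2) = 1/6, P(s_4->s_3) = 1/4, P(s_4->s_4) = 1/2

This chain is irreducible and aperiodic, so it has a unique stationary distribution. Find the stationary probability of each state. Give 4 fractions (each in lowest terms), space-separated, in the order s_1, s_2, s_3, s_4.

Answer: 9/56 101/336 25/112 53/168

Derivation:
The stationary distribution satisfies pi = pi * P, i.e.:
  pi_s_1 = 1/3*pi_s_1 + 1/12*pi_s_2 + 1/4*pi_s_3 + 1/12*pi_s_4
  pi_s_2 = 5/12*pi_s_1 + 5/12*pi_s_2 + 1/4*pi_s_3 + 1/6*pi_s_4
  pi_s_3 = 1/12*pi_s_1 + 1/4*pi_s_2 + 1/4*pi_s_3 + 1/4*pi_s_4
  pi_s_4 = 1/6*pi_s_1 + 1/4*pi_s_2 + 1/4*pi_s_3 + 1/2*pi_s_4
with normalization: pi_s_1 + pi_s_2 + pi_s_3 + pi_s_4 = 1.

Using the first 3 balance equations plus normalization, the linear system A*pi = b is:
  [-2/3, 1/12, 1/4, 1/12] . pi = 0
  [5/12, -7/12, 1/4, 1/6] . pi = 0
  [1/12, 1/4, -3/4, 1/4] . pi = 0
  [1, 1, 1, 1] . pi = 1

Solving yields:
  pi_s_1 = 9/56
  pi_s_2 = 101/336
  pi_s_3 = 25/112
  pi_s_4 = 53/168

Verification (pi * P):
  9/56*1/3 + 101/336*1/12 + 25/112*1/4 + 53/168*1/12 = 9/56 = pi_s_1  (ok)
  9/56*5/12 + 101/336*5/12 + 25/112*1/4 + 53/168*1/6 = 101/336 = pi_s_2  (ok)
  9/56*1/12 + 101/336*1/4 + 25/112*1/4 + 53/168*1/4 = 25/112 = pi_s_3  (ok)
  9/56*1/6 + 101/336*1/4 + 25/112*1/4 + 53/168*1/2 = 53/168 = pi_s_4  (ok)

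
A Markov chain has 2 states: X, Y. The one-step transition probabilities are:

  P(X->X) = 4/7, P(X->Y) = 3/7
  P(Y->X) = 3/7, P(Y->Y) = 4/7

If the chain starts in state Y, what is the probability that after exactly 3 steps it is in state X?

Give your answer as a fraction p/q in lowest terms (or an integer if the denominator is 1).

Answer: 171/343

Derivation:
Computing P^3 by repeated multiplication:
P^1 =
  X: [4/7, 3/7]
  Y: [3/7, 4/7]
P^2 =
  X: [25/49, 24/49]
  Y: [24/49, 25/49]
P^3 =
  X: [172/343, 171/343]
  Y: [171/343, 172/343]

(P^3)[Y -> X] = 171/343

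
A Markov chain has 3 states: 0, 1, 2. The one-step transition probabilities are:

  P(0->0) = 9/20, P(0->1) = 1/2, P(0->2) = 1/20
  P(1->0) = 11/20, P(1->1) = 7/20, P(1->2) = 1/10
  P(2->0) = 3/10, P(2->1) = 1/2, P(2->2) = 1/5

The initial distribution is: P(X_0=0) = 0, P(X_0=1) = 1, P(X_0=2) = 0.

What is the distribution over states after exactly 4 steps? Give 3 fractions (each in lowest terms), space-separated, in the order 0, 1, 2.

Propagating the distribution step by step (d_{t+1} = d_t * P):
d_0 = (0=0, 1=1, 2=0)
  d_1[0] = 0*9/20 + 1*11/20 + 0*3/10 = 11/20
  d_1[1] = 0*1/2 + 1*7/20 + 0*1/2 = 7/20
  d_1[2] = 0*1/20 + 1*1/10 + 0*1/5 = 1/10
d_1 = (0=11/20, 1=7/20, 2=1/10)
  d_2[0] = 11/20*9/20 + 7/20*11/20 + 1/10*3/10 = 47/100
  d_2[1] = 11/20*1/2 + 7/20*7/20 + 1/10*1/2 = 179/400
  d_2[2] = 11/20*1/20 + 7/20*1/10 + 1/10*1/5 = 33/400
d_2 = (0=47/100, 1=179/400, 2=33/400)
  d_3[0] = 47/100*9/20 + 179/400*11/20 + 33/400*3/10 = 3859/8000
  d_3[1] = 47/100*1/2 + 179/400*7/20 + 33/400*1/2 = 3463/8000
  d_3[2] = 47/100*1/20 + 179/400*1/10 + 33/400*1/5 = 339/4000
d_3 = (0=3859/8000, 1=3463/8000, 2=339/4000)
  d_4[0] = 3859/8000*9/20 + 3463/8000*11/20 + 339/4000*3/10 = 19223/40000
  d_4[1] = 3859/8000*1/2 + 3463/8000*7/20 + 339/4000*1/2 = 69611/160000
  d_4[2] = 3859/8000*1/20 + 3463/8000*1/10 + 339/4000*1/5 = 13497/160000
d_4 = (0=19223/40000, 1=69611/160000, 2=13497/160000)

Answer: 19223/40000 69611/160000 13497/160000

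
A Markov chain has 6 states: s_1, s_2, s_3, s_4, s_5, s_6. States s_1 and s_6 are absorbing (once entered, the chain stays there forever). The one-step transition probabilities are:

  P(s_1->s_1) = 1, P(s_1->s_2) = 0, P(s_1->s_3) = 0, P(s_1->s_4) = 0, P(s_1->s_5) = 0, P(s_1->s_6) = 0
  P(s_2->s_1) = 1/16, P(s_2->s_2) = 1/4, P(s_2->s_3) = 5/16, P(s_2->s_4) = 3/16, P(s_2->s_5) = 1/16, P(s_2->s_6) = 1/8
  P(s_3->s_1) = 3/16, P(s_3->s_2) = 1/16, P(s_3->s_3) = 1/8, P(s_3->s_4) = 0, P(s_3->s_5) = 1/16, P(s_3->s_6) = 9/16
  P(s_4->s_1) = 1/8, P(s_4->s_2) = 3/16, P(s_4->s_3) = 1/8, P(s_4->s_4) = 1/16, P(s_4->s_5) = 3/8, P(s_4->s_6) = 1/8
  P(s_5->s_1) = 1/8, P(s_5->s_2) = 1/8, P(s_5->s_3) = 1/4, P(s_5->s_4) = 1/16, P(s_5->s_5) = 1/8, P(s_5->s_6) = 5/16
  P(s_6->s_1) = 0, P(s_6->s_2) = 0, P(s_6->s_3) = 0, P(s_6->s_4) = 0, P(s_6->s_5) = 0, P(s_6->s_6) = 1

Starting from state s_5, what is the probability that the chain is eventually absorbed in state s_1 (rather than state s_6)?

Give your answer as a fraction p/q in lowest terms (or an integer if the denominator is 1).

Let a_i = P(absorbed in s_1 | start in state i).
Boundary conditions: a_s_1 = 1, a_s_6 = 0.
For each transient state i, a_i = sum_j P(i->j) * a_j:
  a_s_2 = 1/16*a_s_1 + 1/4*a_s_2 + 5/16*a_s_3 + 3/16*a_s_4 + 1/16*a_s_5 + 1/8*a_s_6
  a_s_3 = 3/16*a_s_1 + 1/16*a_s_2 + 1/8*a_s_3 + 0*a_s_4 + 1/16*a_s_5 + 9/16*a_s_6
  a_s_4 = 1/8*a_s_1 + 3/16*a_s_2 + 1/8*a_s_3 + 1/16*a_s_4 + 3/8*a_s_5 + 1/8*a_s_6
  a_s_5 = 1/8*a_s_1 + 1/8*a_s_2 + 1/4*a_s_3 + 1/16*a_s_4 + 1/8*a_s_5 + 5/16*a_s_6

Substituting a_s_1 = 1 and a_s_6 = 0, rearrange to (I - Q) a = r where r[i] = P(i -> s_1):
  [3/4, -5/16, -3/16, -1/16] . (a_s_2, a_s_3, a_s_4, a_s_5) = 1/16
  [-1/16, 7/8, 0, -1/16] . (a_s_2, a_s_3, a_s_4, a_s_5) = 3/16
  [-3/16, -1/8, 15/16, -3/8] . (a_s_2, a_s_3, a_s_4, a_s_5) = 1/8
  [-1/8, -1/4, -1/16, 7/8] . (a_s_2, a_s_3, a_s_4, a_s_5) = 1/8

Solving yields:
  a_s_2 = 8784/29419
  a_s_3 = 7526/29419
  a_s_4 = 10012/29419
  a_s_5 = 8323/29419

Starting state is s_5, so the absorption probability is a_s_5 = 8323/29419.

Answer: 8323/29419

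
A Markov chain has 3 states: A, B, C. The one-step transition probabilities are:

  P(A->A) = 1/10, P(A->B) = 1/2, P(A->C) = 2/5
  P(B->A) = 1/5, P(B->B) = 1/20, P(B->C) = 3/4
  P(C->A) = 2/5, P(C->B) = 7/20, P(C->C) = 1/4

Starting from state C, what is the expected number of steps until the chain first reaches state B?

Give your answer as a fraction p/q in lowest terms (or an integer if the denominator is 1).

Answer: 260/103

Derivation:
Let h_i = expected steps to first reach B from state i.
Boundary: h_B = 0.
First-step equations for the other states:
  h_A = 1 + 1/10*h_A + 1/2*h_B + 2/5*h_C
  h_C = 1 + 2/5*h_A + 7/20*h_B + 1/4*h_C

Substituting h_B = 0 and rearranging gives the linear system (I - Q) h = 1:
  [9/10, -2/5] . (h_A, h_C) = 1
  [-2/5, 3/4] . (h_A, h_C) = 1

Solving yields:
  h_A = 230/103
  h_C = 260/103

Starting state is C, so the expected hitting time is h_C = 260/103.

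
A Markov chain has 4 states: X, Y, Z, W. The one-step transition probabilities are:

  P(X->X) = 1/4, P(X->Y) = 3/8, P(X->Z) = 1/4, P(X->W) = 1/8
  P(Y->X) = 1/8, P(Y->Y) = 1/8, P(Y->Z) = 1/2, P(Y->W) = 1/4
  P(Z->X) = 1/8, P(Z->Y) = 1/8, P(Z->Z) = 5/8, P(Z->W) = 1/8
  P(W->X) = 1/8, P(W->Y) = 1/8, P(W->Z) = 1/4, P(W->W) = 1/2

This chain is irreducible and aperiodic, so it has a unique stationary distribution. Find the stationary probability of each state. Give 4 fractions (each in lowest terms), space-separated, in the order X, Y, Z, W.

The stationary distribution satisfies pi = pi * P, i.e.:
  pi_X = 1/4*pi_X + 1/8*pi_Y + 1/8*pi_Z + 1/8*pi_W
  pi_Y = 3/8*pi_X + 1/8*pi_Y + 1/8*pi_Z + 1/8*pi_W
  pi_Z = 1/4*pi_X + 1/2*pi_Y + 5/8*pi_Z + 1/4*pi_W
  pi_W = 1/8*pi_X + 1/4*pi_Y + 1/8*pi_Z + 1/2*pi_W
with normalization: pi_X + pi_Y + pi_Z + pi_W = 1.

Using the first 3 balance equations plus normalization, the linear system A*pi = b is:
  [-3/4, 1/8, 1/8, 1/8] . pi = 0
  [3/8, -7/8, 1/8, 1/8] . pi = 0
  [1/4, 1/2, -3/8, 1/4] . pi = 0
  [1, 1, 1, 1] . pi = 1

Solving yields:
  pi_X = 1/7
  pi_Y = 9/56
  pi_Z = 13/28
  pi_W = 13/56

Verification (pi * P):
  1/7*1/4 + 9/56*1/8 + 13/28*1/8 + 13/56*1/8 = 1/7 = pi_X  (ok)
  1/7*3/8 + 9/56*1/8 + 13/28*1/8 + 13/56*1/8 = 9/56 = pi_Y  (ok)
  1/7*1/4 + 9/56*1/2 + 13/28*5/8 + 13/56*1/4 = 13/28 = pi_Z  (ok)
  1/7*1/8 + 9/56*1/4 + 13/28*1/8 + 13/56*1/2 = 13/56 = pi_W  (ok)

Answer: 1/7 9/56 13/28 13/56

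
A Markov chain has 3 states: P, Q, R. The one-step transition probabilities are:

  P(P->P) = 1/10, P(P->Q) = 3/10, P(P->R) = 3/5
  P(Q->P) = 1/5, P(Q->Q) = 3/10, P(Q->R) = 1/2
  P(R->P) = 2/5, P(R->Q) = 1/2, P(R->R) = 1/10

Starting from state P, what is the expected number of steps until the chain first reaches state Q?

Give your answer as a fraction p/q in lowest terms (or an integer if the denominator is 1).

Let h_i = expected steps to first reach Q from state i.
Boundary: h_Q = 0.
First-step equations for the other states:
  h_P = 1 + 1/10*h_P + 3/10*h_Q + 3/5*h_R
  h_R = 1 + 2/5*h_P + 1/2*h_Q + 1/10*h_R

Substituting h_Q = 0 and rearranging gives the linear system (I - Q) h = 1:
  [9/10, -3/5] . (h_P, h_R) = 1
  [-2/5, 9/10] . (h_P, h_R) = 1

Solving yields:
  h_P = 50/19
  h_R = 130/57

Starting state is P, so the expected hitting time is h_P = 50/19.

Answer: 50/19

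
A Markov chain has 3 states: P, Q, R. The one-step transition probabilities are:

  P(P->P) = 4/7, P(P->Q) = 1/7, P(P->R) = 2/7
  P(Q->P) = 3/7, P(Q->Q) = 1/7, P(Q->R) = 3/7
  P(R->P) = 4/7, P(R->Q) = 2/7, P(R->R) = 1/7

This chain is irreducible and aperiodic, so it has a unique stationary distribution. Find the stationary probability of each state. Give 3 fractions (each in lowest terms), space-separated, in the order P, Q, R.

The stationary distribution satisfies pi = pi * P, i.e.:
  pi_P = 4/7*pi_P + 3/7*pi_Q + 4/7*pi_R
  pi_Q = 1/7*pi_P + 1/7*pi_Q + 2/7*pi_R
  pi_R = 2/7*pi_P + 3/7*pi_Q + 1/7*pi_R
with normalization: pi_P + pi_Q + pi_R = 1.

Using the first 2 balance equations plus normalization, the linear system A*pi = b is:
  [-3/7, 3/7, 4/7] . pi = 0
  [1/7, -6/7, 2/7] . pi = 0
  [1, 1, 1] . pi = 1

Solving yields:
  pi_P = 6/11
  pi_Q = 2/11
  pi_R = 3/11

Verification (pi * P):
  6/11*4/7 + 2/11*3/7 + 3/11*4/7 = 6/11 = pi_P  (ok)
  6/11*1/7 + 2/11*1/7 + 3/11*2/7 = 2/11 = pi_Q  (ok)
  6/11*2/7 + 2/11*3/7 + 3/11*1/7 = 3/11 = pi_R  (ok)

Answer: 6/11 2/11 3/11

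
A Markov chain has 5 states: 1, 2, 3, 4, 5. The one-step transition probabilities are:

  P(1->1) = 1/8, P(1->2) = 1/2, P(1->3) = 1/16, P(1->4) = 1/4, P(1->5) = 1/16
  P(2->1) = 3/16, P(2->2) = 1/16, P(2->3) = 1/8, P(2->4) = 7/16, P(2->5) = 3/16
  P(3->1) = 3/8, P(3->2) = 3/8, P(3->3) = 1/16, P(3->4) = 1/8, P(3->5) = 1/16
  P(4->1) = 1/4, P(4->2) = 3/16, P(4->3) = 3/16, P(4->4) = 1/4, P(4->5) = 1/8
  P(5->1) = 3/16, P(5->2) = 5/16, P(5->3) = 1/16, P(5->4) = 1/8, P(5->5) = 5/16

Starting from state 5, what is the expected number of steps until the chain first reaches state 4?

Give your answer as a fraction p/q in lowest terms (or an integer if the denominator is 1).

Answer: 43312/10271

Derivation:
Let h_i = expected steps to first reach 4 from state i.
Boundary: h_4 = 0.
First-step equations for the other states:
  h_1 = 1 + 1/8*h_1 + 1/2*h_2 + 1/16*h_3 + 1/4*h_4 + 1/16*h_5
  h_2 = 1 + 3/16*h_1 + 1/16*h_2 + 1/8*h_3 + 7/16*h_4 + 3/16*h_5
  h_3 = 1 + 3/8*h_1 + 3/8*h_2 + 1/16*h_3 + 1/8*h_4 + 1/16*h_5
  h_5 = 1 + 3/16*h_1 + 5/16*h_2 + 1/16*h_3 + 1/8*h_4 + 5/16*h_5

Substituting h_4 = 0 and rearranging gives the linear system (I - Q) h = 1:
  [7/8, -1/2, -1/16, -1/16] . (h_1, h_2, h_3, h_5) = 1
  [-3/16, 15/16, -1/8, -3/16] . (h_1, h_2, h_3, h_5) = 1
  [-3/8, -3/8, 15/16, -1/16] . (h_1, h_2, h_3, h_5) = 1
  [-3/16, -5/16, -1/16, 11/16] . (h_1, h_2, h_3, h_5) = 1

Solving yields:
  h_1 = 36288/10271
  h_2 = 32384/10271
  h_3 = 41312/10271
  h_5 = 43312/10271

Starting state is 5, so the expected hitting time is h_5 = 43312/10271.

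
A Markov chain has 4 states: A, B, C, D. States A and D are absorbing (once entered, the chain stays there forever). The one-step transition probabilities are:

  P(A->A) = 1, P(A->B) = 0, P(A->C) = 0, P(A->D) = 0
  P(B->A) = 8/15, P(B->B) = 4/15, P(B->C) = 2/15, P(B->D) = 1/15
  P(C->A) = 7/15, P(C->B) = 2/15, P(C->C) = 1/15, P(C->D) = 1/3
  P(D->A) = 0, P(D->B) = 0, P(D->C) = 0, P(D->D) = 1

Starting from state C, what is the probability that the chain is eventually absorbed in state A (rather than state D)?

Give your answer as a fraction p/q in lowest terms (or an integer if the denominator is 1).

Let a_i = P(absorbed in A | start in state i).
Boundary conditions: a_A = 1, a_D = 0.
For each transient state i, a_i = sum_j P(i->j) * a_j:
  a_B = 8/15*a_A + 4/15*a_B + 2/15*a_C + 1/15*a_D
  a_C = 7/15*a_A + 2/15*a_B + 1/15*a_C + 1/3*a_D

Substituting a_A = 1 and a_D = 0, rearrange to (I - Q) a = r where r[i] = P(i -> A):
  [11/15, -2/15] . (a_B, a_C) = 8/15
  [-2/15, 14/15] . (a_B, a_C) = 7/15

Solving yields:
  a_B = 21/25
  a_C = 31/50

Starting state is C, so the absorption probability is a_C = 31/50.

Answer: 31/50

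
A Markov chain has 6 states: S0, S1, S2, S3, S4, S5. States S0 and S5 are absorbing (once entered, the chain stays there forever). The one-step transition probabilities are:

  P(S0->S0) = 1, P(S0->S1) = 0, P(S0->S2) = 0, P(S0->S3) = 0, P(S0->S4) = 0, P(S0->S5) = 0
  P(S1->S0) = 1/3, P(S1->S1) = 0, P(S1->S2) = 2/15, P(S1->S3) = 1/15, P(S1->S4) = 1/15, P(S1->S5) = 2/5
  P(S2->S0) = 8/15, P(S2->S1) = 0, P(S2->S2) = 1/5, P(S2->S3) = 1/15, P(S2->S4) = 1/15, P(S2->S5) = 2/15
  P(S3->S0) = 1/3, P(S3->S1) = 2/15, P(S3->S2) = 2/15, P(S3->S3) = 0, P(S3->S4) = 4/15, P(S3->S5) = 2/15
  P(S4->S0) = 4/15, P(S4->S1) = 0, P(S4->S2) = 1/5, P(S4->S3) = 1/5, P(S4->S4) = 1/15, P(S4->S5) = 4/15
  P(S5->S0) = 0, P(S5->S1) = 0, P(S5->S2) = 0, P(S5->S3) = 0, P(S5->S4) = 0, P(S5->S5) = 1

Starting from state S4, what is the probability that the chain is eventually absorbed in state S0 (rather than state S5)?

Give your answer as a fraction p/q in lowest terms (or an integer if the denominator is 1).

Answer: 20051/33799

Derivation:
Let a_i = P(absorbed in S0 | start in state i).
Boundary conditions: a_S0 = 1, a_S5 = 0.
For each transient state i, a_i = sum_j P(i->j) * a_j:
  a_S1 = 1/3*a_S0 + 0*a_S1 + 2/15*a_S2 + 1/15*a_S3 + 1/15*a_S4 + 2/5*a_S5
  a_S2 = 8/15*a_S0 + 0*a_S1 + 1/5*a_S2 + 1/15*a_S3 + 1/15*a_S4 + 2/15*a_S5
  a_S3 = 1/3*a_S0 + 2/15*a_S1 + 2/15*a_S2 + 0*a_S3 + 4/15*a_S4 + 2/15*a_S5
  a_S4 = 4/15*a_S0 + 0*a_S1 + 1/5*a_S2 + 1/5*a_S3 + 1/15*a_S4 + 4/15*a_S5

Substituting a_S0 = 1 and a_S5 = 0, rearrange to (I - Q) a = r where r[i] = P(i -> S0):
  [1, -2/15, -1/15, -1/15] . (a_S1, a_S2, a_S3, a_S4) = 1/3
  [0, 4/5, -1/15, -1/15] . (a_S1, a_S2, a_S3, a_S4) = 8/15
  [-2/15, -2/15, 1, -4/15] . (a_S1, a_S2, a_S3, a_S4) = 1/3
  [0, -1/5, -1/5, 14/15] . (a_S1, a_S2, a_S3, a_S4) = 4/15

Solving yields:
  a_S1 = 17575/33799
  a_S2 = 26073/33799
  a_S3 = 22433/33799
  a_S4 = 20051/33799

Starting state is S4, so the absorption probability is a_S4 = 20051/33799.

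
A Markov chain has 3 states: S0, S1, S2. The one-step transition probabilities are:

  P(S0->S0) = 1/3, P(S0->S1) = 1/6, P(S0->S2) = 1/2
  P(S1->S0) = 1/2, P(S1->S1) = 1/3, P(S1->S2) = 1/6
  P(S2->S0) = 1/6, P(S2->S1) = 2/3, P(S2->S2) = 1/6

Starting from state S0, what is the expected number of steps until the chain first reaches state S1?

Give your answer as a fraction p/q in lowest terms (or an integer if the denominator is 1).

Let h_i = expected steps to first reach S1 from state i.
Boundary: h_S1 = 0.
First-step equations for the other states:
  h_S0 = 1 + 1/3*h_S0 + 1/6*h_S1 + 1/2*h_S2
  h_S2 = 1 + 1/6*h_S0 + 2/3*h_S1 + 1/6*h_S2

Substituting h_S1 = 0 and rearranging gives the linear system (I - Q) h = 1:
  [2/3, -1/2] . (h_S0, h_S2) = 1
  [-1/6, 5/6] . (h_S0, h_S2) = 1

Solving yields:
  h_S0 = 48/17
  h_S2 = 30/17

Starting state is S0, so the expected hitting time is h_S0 = 48/17.

Answer: 48/17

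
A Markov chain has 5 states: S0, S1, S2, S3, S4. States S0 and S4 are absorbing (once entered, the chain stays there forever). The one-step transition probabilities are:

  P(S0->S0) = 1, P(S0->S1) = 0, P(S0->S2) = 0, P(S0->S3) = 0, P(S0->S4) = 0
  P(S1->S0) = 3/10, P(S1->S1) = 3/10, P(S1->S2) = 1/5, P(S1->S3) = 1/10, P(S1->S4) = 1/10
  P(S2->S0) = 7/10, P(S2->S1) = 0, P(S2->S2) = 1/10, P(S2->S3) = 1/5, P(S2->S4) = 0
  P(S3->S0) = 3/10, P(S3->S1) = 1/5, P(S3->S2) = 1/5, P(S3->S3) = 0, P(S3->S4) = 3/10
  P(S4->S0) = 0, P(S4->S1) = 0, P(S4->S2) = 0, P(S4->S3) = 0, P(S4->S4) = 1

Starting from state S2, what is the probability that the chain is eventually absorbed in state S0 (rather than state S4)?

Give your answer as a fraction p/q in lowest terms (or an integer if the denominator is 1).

Let a_i = P(absorbed in S0 | start in state i).
Boundary conditions: a_S0 = 1, a_S4 = 0.
For each transient state i, a_i = sum_j P(i->j) * a_j:
  a_S1 = 3/10*a_S0 + 3/10*a_S1 + 1/5*a_S2 + 1/10*a_S3 + 1/10*a_S4
  a_S2 = 7/10*a_S0 + 0*a_S1 + 1/10*a_S2 + 1/5*a_S3 + 0*a_S4
  a_S3 = 3/10*a_S0 + 1/5*a_S1 + 1/5*a_S2 + 0*a_S3 + 3/10*a_S4

Substituting a_S0 = 1 and a_S4 = 0, rearrange to (I - Q) a = r where r[i] = P(i -> S0):
  [7/10, -1/5, -1/10] . (a_S1, a_S2, a_S3) = 3/10
  [0, 9/10, -1/5] . (a_S1, a_S2, a_S3) = 7/10
  [-1/5, -1/5, 1] . (a_S1, a_S2, a_S3) = 3/10

Solving yields:
  a_S1 = 451/576
  a_S2 = 265/288
  a_S3 = 41/64

Starting state is S2, so the absorption probability is a_S2 = 265/288.

Answer: 265/288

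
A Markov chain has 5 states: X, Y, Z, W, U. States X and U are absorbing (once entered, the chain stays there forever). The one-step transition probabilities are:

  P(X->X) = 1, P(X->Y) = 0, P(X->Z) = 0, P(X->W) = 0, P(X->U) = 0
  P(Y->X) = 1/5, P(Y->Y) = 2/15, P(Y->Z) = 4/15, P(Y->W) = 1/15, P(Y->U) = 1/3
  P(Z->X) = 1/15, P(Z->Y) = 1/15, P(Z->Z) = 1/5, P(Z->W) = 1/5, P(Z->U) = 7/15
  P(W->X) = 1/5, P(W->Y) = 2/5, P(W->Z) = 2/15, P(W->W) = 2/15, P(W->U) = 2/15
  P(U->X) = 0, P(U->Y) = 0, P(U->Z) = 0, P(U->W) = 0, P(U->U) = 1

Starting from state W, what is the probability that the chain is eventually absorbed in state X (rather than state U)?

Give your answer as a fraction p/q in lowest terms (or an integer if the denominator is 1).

Let a_i = P(absorbed in X | start in state i).
Boundary conditions: a_X = 1, a_U = 0.
For each transient state i, a_i = sum_j P(i->j) * a_j:
  a_Y = 1/5*a_X + 2/15*a_Y + 4/15*a_Z + 1/15*a_W + 1/3*a_U
  a_Z = 1/15*a_X + 1/15*a_Y + 1/5*a_Z + 1/5*a_W + 7/15*a_U
  a_W = 1/5*a_X + 2/5*a_Y + 2/15*a_Z + 2/15*a_W + 2/15*a_U

Substituting a_X = 1 and a_U = 0, rearrange to (I - Q) a = r where r[i] = P(i -> X):
  [13/15, -4/15, -1/15] . (a_Y, a_Z, a_W) = 1/5
  [-1/15, 4/5, -1/5] . (a_Y, a_Z, a_W) = 1/15
  [-2/5, -2/15, 13/15] . (a_Y, a_Z, a_W) = 1/5

Solving yields:
  a_Y = 24/73
  a_Z = 47/219
  a_W = 91/219

Starting state is W, so the absorption probability is a_W = 91/219.

Answer: 91/219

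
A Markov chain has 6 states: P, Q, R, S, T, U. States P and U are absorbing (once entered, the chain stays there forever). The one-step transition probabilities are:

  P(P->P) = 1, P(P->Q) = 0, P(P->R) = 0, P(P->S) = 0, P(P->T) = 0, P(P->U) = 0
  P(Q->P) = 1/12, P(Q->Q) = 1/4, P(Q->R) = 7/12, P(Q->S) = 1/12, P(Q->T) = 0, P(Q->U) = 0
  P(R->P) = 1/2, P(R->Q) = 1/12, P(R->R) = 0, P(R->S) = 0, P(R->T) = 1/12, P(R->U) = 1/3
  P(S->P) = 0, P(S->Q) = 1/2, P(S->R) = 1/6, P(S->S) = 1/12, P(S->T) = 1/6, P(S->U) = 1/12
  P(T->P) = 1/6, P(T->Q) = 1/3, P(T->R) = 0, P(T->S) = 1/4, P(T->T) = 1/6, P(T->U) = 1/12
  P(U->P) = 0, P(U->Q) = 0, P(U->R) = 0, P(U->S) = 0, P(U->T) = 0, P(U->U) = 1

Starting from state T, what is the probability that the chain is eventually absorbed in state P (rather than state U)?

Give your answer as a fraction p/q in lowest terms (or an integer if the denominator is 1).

Answer: 1450/2293

Derivation:
Let a_i = P(absorbed in P | start in state i).
Boundary conditions: a_P = 1, a_U = 0.
For each transient state i, a_i = sum_j P(i->j) * a_j:
  a_Q = 1/12*a_P + 1/4*a_Q + 7/12*a_R + 1/12*a_S + 0*a_T + 0*a_U
  a_R = 1/2*a_P + 1/12*a_Q + 0*a_R + 0*a_S + 1/12*a_T + 1/3*a_U
  a_S = 0*a_P + 1/2*a_Q + 1/6*a_R + 1/12*a_S + 1/6*a_T + 1/12*a_U
  a_T = 1/6*a_P + 1/3*a_Q + 0*a_R + 1/4*a_S + 1/6*a_T + 1/12*a_U

Substituting a_P = 1 and a_U = 0, rearrange to (I - Q) a = r where r[i] = P(i -> P):
  [3/4, -7/12, -1/12, 0] . (a_Q, a_R, a_S, a_T) = 1/12
  [-1/12, 1, 0, -1/12] . (a_Q, a_R, a_S, a_T) = 1/2
  [-1/2, -1/6, 11/12, -1/6] . (a_Q, a_R, a_S, a_T) = 0
  [-1/3, 0, -1/4, 5/6] . (a_Q, a_R, a_S, a_T) = 1/6

Solving yields:
  a_Q = 1484/2293
  a_R = 1391/2293
  a_S = 1326/2293
  a_T = 1450/2293

Starting state is T, so the absorption probability is a_T = 1450/2293.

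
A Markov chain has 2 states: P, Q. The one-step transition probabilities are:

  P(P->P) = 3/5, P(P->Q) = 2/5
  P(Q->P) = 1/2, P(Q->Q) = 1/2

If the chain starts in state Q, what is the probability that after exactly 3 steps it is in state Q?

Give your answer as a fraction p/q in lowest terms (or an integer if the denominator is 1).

Answer: 89/200

Derivation:
Computing P^3 by repeated multiplication:
P^1 =
  P: [3/5, 2/5]
  Q: [1/2, 1/2]
P^2 =
  P: [14/25, 11/25]
  Q: [11/20, 9/20]
P^3 =
  P: [139/250, 111/250]
  Q: [111/200, 89/200]

(P^3)[Q -> Q] = 89/200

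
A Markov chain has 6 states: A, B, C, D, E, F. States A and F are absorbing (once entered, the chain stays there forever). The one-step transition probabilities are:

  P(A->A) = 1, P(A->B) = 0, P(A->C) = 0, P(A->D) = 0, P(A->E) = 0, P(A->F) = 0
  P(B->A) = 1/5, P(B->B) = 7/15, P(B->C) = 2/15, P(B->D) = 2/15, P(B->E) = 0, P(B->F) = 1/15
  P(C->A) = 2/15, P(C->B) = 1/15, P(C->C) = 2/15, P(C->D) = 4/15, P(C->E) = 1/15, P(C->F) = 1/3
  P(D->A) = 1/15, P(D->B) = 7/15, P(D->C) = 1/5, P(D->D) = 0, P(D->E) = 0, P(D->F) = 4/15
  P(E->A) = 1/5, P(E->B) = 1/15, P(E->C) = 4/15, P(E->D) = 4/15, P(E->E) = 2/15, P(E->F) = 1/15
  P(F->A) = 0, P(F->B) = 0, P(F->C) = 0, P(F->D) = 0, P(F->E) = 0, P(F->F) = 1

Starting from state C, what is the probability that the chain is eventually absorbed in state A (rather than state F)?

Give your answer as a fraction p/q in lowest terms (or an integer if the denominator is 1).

Let a_i = P(absorbed in A | start in state i).
Boundary conditions: a_A = 1, a_F = 0.
For each transient state i, a_i = sum_j P(i->j) * a_j:
  a_B = 1/5*a_A + 7/15*a_B + 2/15*a_C + 2/15*a_D + 0*a_E + 1/15*a_F
  a_C = 2/15*a_A + 1/15*a_B + 2/15*a_C + 4/15*a_D + 1/15*a_E + 1/3*a_F
  a_D = 1/15*a_A + 7/15*a_B + 1/5*a_C + 0*a_D + 0*a_E + 4/15*a_F
  a_E = 1/5*a_A + 1/15*a_B + 4/15*a_C + 4/15*a_D + 2/15*a_E + 1/15*a_F

Substituting a_A = 1 and a_F = 0, rearrange to (I - Q) a = r where r[i] = P(i -> A):
  [8/15, -2/15, -2/15, 0] . (a_B, a_C, a_D, a_E) = 1/5
  [-1/15, 13/15, -4/15, -1/15] . (a_B, a_C, a_D, a_E) = 2/15
  [-7/15, -1/5, 1, 0] . (a_B, a_C, a_D, a_E) = 1/15
  [-1/15, -4/15, -4/15, 13/15] . (a_B, a_C, a_D, a_E) = 1/5

Solving yields:
  a_B = 8407/14858
  a_C = 2678/7429
  a_D = 315/782
  a_E = 445/874

Starting state is C, so the absorption probability is a_C = 2678/7429.

Answer: 2678/7429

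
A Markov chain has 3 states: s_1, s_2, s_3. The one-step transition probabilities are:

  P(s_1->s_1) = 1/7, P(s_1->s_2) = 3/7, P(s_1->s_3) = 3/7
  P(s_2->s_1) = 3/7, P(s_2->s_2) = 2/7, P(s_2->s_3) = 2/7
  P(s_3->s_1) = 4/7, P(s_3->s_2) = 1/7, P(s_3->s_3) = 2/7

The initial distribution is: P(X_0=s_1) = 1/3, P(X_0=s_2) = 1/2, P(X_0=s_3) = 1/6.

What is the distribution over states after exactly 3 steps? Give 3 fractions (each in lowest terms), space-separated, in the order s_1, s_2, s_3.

Answer: 761/2058 599/2058 349/1029

Derivation:
Propagating the distribution step by step (d_{t+1} = d_t * P):
d_0 = (s_1=1/3, s_2=1/2, s_3=1/6)
  d_1[s_1] = 1/3*1/7 + 1/2*3/7 + 1/6*4/7 = 5/14
  d_1[s_2] = 1/3*3/7 + 1/2*2/7 + 1/6*1/7 = 13/42
  d_1[s_3] = 1/3*3/7 + 1/2*2/7 + 1/6*2/7 = 1/3
d_1 = (s_1=5/14, s_2=13/42, s_3=1/3)
  d_2[s_1] = 5/14*1/7 + 13/42*3/7 + 1/3*4/7 = 55/147
  d_2[s_2] = 5/14*3/7 + 13/42*2/7 + 1/3*1/7 = 85/294
  d_2[s_3] = 5/14*3/7 + 13/42*2/7 + 1/3*2/7 = 33/98
d_2 = (s_1=55/147, s_2=85/294, s_3=33/98)
  d_3[s_1] = 55/147*1/7 + 85/294*3/7 + 33/98*4/7 = 761/2058
  d_3[s_2] = 55/147*3/7 + 85/294*2/7 + 33/98*1/7 = 599/2058
  d_3[s_3] = 55/147*3/7 + 85/294*2/7 + 33/98*2/7 = 349/1029
d_3 = (s_1=761/2058, s_2=599/2058, s_3=349/1029)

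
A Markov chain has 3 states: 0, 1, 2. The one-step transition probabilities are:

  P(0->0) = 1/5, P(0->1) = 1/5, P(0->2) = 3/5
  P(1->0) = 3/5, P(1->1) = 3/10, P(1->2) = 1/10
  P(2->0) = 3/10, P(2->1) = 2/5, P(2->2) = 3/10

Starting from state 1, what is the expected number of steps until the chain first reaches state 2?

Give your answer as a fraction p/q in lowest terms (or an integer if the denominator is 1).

Answer: 35/11

Derivation:
Let h_i = expected steps to first reach 2 from state i.
Boundary: h_2 = 0.
First-step equations for the other states:
  h_0 = 1 + 1/5*h_0 + 1/5*h_1 + 3/5*h_2
  h_1 = 1 + 3/5*h_0 + 3/10*h_1 + 1/10*h_2

Substituting h_2 = 0 and rearranging gives the linear system (I - Q) h = 1:
  [4/5, -1/5] . (h_0, h_1) = 1
  [-3/5, 7/10] . (h_0, h_1) = 1

Solving yields:
  h_0 = 45/22
  h_1 = 35/11

Starting state is 1, so the expected hitting time is h_1 = 35/11.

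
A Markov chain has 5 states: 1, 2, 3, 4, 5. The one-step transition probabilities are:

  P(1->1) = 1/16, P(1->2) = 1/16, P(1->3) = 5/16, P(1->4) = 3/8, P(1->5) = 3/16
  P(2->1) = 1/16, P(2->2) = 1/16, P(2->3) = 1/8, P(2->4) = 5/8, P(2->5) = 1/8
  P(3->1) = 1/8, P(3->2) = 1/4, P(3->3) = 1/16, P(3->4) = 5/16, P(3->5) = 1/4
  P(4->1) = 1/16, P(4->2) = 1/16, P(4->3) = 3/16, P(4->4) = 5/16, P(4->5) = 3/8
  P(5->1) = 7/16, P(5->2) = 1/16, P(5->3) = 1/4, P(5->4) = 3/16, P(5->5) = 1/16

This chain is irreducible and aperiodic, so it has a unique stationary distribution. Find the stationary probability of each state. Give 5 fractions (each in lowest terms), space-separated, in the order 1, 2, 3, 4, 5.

Answer: 8249/51811 5098/51811 9919/51811 16836/51811 11709/51811

Derivation:
The stationary distribution satisfies pi = pi * P, i.e.:
  pi_1 = 1/16*pi_1 + 1/16*pi_2 + 1/8*pi_3 + 1/16*pi_4 + 7/16*pi_5
  pi_2 = 1/16*pi_1 + 1/16*pi_2 + 1/4*pi_3 + 1/16*pi_4 + 1/16*pi_5
  pi_3 = 5/16*pi_1 + 1/8*pi_2 + 1/16*pi_3 + 3/16*pi_4 + 1/4*pi_5
  pi_4 = 3/8*pi_1 + 5/8*pi_2 + 5/16*pi_3 + 5/16*pi_4 + 3/16*pi_5
  pi_5 = 3/16*pi_1 + 1/8*pi_2 + 1/4*pi_3 + 3/8*pi_4 + 1/16*pi_5
with normalization: pi_1 + pi_2 + pi_3 + pi_4 + pi_5 = 1.

Using the first 4 balance equations plus normalization, the linear system A*pi = b is:
  [-15/16, 1/16, 1/8, 1/16, 7/16] . pi = 0
  [1/16, -15/16, 1/4, 1/16, 1/16] . pi = 0
  [5/16, 1/8, -15/16, 3/16, 1/4] . pi = 0
  [3/8, 5/8, 5/16, -11/16, 3/16] . pi = 0
  [1, 1, 1, 1, 1] . pi = 1

Solving yields:
  pi_1 = 8249/51811
  pi_2 = 5098/51811
  pi_3 = 9919/51811
  pi_4 = 16836/51811
  pi_5 = 11709/51811

Verification (pi * P):
  8249/51811*1/16 + 5098/51811*1/16 + 9919/51811*1/8 + 16836/51811*1/16 + 11709/51811*7/16 = 8249/51811 = pi_1  (ok)
  8249/51811*1/16 + 5098/51811*1/16 + 9919/51811*1/4 + 16836/51811*1/16 + 11709/51811*1/16 = 5098/51811 = pi_2  (ok)
  8249/51811*5/16 + 5098/51811*1/8 + 9919/51811*1/16 + 16836/51811*3/16 + 11709/51811*1/4 = 9919/51811 = pi_3  (ok)
  8249/51811*3/8 + 5098/51811*5/8 + 9919/51811*5/16 + 16836/51811*5/16 + 11709/51811*3/16 = 16836/51811 = pi_4  (ok)
  8249/51811*3/16 + 5098/51811*1/8 + 9919/51811*1/4 + 16836/51811*3/8 + 11709/51811*1/16 = 11709/51811 = pi_5  (ok)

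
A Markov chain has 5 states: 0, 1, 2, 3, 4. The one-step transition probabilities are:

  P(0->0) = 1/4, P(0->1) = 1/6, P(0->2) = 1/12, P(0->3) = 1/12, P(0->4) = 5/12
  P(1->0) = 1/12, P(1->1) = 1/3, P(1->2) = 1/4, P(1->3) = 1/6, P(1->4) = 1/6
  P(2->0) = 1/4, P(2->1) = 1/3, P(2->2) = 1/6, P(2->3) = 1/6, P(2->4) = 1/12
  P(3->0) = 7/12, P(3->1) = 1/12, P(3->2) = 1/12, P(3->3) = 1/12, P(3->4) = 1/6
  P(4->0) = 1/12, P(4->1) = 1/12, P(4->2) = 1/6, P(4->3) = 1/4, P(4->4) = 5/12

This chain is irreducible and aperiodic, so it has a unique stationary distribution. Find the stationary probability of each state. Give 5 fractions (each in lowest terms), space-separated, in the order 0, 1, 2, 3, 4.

Answer: 601/2672 995/5344 803/5344 845/5344 1499/5344

Derivation:
The stationary distribution satisfies pi = pi * P, i.e.:
  pi_0 = 1/4*pi_0 + 1/12*pi_1 + 1/4*pi_2 + 7/12*pi_3 + 1/12*pi_4
  pi_1 = 1/6*pi_0 + 1/3*pi_1 + 1/3*pi_2 + 1/12*pi_3 + 1/12*pi_4
  pi_2 = 1/12*pi_0 + 1/4*pi_1 + 1/6*pi_2 + 1/12*pi_3 + 1/6*pi_4
  pi_3 = 1/12*pi_0 + 1/6*pi_1 + 1/6*pi_2 + 1/12*pi_3 + 1/4*pi_4
  pi_4 = 5/12*pi_0 + 1/6*pi_1 + 1/12*pi_2 + 1/6*pi_3 + 5/12*pi_4
with normalization: pi_0 + pi_1 + pi_2 + pi_3 + pi_4 = 1.

Using the first 4 balance equations plus normalization, the linear system A*pi = b is:
  [-3/4, 1/12, 1/4, 7/12, 1/12] . pi = 0
  [1/6, -2/3, 1/3, 1/12, 1/12] . pi = 0
  [1/12, 1/4, -5/6, 1/12, 1/6] . pi = 0
  [1/12, 1/6, 1/6, -11/12, 1/4] . pi = 0
  [1, 1, 1, 1, 1] . pi = 1

Solving yields:
  pi_0 = 601/2672
  pi_1 = 995/5344
  pi_2 = 803/5344
  pi_3 = 845/5344
  pi_4 = 1499/5344

Verification (pi * P):
  601/2672*1/4 + 995/5344*1/12 + 803/5344*1/4 + 845/5344*7/12 + 1499/5344*1/12 = 601/2672 = pi_0  (ok)
  601/2672*1/6 + 995/5344*1/3 + 803/5344*1/3 + 845/5344*1/12 + 1499/5344*1/12 = 995/5344 = pi_1  (ok)
  601/2672*1/12 + 995/5344*1/4 + 803/5344*1/6 + 845/5344*1/12 + 1499/5344*1/6 = 803/5344 = pi_2  (ok)
  601/2672*1/12 + 995/5344*1/6 + 803/5344*1/6 + 845/5344*1/12 + 1499/5344*1/4 = 845/5344 = pi_3  (ok)
  601/2672*5/12 + 995/5344*1/6 + 803/5344*1/12 + 845/5344*1/6 + 1499/5344*5/12 = 1499/5344 = pi_4  (ok)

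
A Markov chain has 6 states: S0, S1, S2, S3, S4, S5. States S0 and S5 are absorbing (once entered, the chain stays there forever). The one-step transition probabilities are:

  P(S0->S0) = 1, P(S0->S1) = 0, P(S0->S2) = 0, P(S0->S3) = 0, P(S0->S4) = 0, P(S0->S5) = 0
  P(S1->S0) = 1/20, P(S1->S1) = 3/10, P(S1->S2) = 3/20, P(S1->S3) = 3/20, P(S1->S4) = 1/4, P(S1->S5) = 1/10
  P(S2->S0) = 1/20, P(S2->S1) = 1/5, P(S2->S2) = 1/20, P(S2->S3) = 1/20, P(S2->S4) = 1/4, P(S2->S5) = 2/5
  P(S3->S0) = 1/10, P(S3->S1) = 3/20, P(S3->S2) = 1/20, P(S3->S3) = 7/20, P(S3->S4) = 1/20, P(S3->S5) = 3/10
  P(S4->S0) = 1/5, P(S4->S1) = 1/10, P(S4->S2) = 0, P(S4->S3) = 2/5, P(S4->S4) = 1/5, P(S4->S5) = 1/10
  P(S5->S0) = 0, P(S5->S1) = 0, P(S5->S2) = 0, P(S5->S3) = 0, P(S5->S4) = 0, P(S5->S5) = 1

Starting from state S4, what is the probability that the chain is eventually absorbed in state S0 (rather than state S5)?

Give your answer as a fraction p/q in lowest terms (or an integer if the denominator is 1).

Answer: 2242/5143

Derivation:
Let a_i = P(absorbed in S0 | start in state i).
Boundary conditions: a_S0 = 1, a_S5 = 0.
For each transient state i, a_i = sum_j P(i->j) * a_j:
  a_S1 = 1/20*a_S0 + 3/10*a_S1 + 3/20*a_S2 + 3/20*a_S3 + 1/4*a_S4 + 1/10*a_S5
  a_S2 = 1/20*a_S0 + 1/5*a_S1 + 1/20*a_S2 + 1/20*a_S3 + 1/4*a_S4 + 2/5*a_S5
  a_S3 = 1/10*a_S0 + 3/20*a_S1 + 1/20*a_S2 + 7/20*a_S3 + 1/20*a_S4 + 3/10*a_S5
  a_S4 = 1/5*a_S0 + 1/10*a_S1 + 0*a_S2 + 2/5*a_S3 + 1/5*a_S4 + 1/10*a_S5

Substituting a_S0 = 1 and a_S5 = 0, rearrange to (I - Q) a = r where r[i] = P(i -> S0):
  [7/10, -3/20, -3/20, -1/4] . (a_S1, a_S2, a_S3, a_S4) = 1/20
  [-1/5, 19/20, -1/20, -1/4] . (a_S1, a_S2, a_S3, a_S4) = 1/20
  [-3/20, -1/20, 13/20, -1/20] . (a_S1, a_S2, a_S3, a_S4) = 1/10
  [-1/10, 0, -2/5, 4/5] . (a_S1, a_S2, a_S3, a_S4) = 1/5

Solving yields:
  a_S1 = 1764/5143
  a_S2 = 2619/10286
  a_S3 = 2943/10286
  a_S4 = 2242/5143

Starting state is S4, so the absorption probability is a_S4 = 2242/5143.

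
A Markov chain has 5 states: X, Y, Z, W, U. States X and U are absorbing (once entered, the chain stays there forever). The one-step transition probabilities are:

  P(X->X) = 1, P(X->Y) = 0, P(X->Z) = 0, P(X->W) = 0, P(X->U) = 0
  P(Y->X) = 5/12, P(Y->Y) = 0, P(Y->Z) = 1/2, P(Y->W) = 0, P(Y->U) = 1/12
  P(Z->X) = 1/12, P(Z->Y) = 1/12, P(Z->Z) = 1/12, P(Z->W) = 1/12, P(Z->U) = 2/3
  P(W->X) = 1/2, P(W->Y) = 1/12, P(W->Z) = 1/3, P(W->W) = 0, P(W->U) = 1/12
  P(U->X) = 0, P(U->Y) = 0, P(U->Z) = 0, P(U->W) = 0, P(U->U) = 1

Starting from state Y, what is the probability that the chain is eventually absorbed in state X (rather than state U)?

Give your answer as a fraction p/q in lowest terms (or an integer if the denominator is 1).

Let a_i = P(absorbed in X | start in state i).
Boundary conditions: a_X = 1, a_U = 0.
For each transient state i, a_i = sum_j P(i->j) * a_j:
  a_Y = 5/12*a_X + 0*a_Y + 1/2*a_Z + 0*a_W + 1/12*a_U
  a_Z = 1/12*a_X + 1/12*a_Y + 1/12*a_Z + 1/12*a_W + 2/3*a_U
  a_W = 1/2*a_X + 1/12*a_Y + 1/3*a_Z + 0*a_W + 1/12*a_U

Substituting a_X = 1 and a_U = 0, rearrange to (I - Q) a = r where r[i] = P(i -> X):
  [1, -1/2, 0] . (a_Y, a_Z, a_W) = 5/12
  [-1/12, 11/12, -1/12] . (a_Y, a_Z, a_W) = 1/12
  [-1/12, -1/3, 1] . (a_Y, a_Z, a_W) = 1/2

Solving yields:
  a_Y = 374/729
  a_Z = 281/1458
  a_W = 295/486

Starting state is Y, so the absorption probability is a_Y = 374/729.

Answer: 374/729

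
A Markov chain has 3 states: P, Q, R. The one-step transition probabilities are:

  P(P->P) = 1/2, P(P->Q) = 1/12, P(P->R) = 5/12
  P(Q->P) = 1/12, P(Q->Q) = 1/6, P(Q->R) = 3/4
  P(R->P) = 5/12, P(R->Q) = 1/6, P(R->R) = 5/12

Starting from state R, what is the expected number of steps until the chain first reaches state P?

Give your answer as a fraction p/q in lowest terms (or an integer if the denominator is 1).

Let h_i = expected steps to first reach P from state i.
Boundary: h_P = 0.
First-step equations for the other states:
  h_Q = 1 + 1/12*h_P + 1/6*h_Q + 3/4*h_R
  h_R = 1 + 5/12*h_P + 1/6*h_Q + 5/12*h_R

Substituting h_P = 0 and rearranging gives the linear system (I - Q) h = 1:
  [5/6, -3/4] . (h_Q, h_R) = 1
  [-1/6, 7/12] . (h_Q, h_R) = 1

Solving yields:
  h_Q = 48/13
  h_R = 36/13

Starting state is R, so the expected hitting time is h_R = 36/13.

Answer: 36/13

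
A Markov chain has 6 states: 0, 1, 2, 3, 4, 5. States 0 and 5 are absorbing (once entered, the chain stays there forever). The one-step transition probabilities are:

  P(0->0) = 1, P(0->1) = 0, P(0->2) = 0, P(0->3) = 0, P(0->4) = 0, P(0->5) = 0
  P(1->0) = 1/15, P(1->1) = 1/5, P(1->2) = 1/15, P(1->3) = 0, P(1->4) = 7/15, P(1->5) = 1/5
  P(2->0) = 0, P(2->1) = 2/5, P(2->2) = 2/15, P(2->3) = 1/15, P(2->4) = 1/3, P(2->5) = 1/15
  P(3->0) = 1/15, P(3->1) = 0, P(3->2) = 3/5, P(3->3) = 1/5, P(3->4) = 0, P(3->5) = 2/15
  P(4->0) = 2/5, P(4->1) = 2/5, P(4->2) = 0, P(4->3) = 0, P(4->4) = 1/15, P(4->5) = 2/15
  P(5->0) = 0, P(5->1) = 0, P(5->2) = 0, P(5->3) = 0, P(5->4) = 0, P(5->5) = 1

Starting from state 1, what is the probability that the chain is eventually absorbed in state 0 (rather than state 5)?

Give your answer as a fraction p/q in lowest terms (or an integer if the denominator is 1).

Answer: 4303/8577

Derivation:
Let a_i = P(absorbed in 0 | start in state i).
Boundary conditions: a_0 = 1, a_5 = 0.
For each transient state i, a_i = sum_j P(i->j) * a_j:
  a_1 = 1/15*a_0 + 1/5*a_1 + 1/15*a_2 + 0*a_3 + 7/15*a_4 + 1/5*a_5
  a_2 = 0*a_0 + 2/5*a_1 + 2/15*a_2 + 1/15*a_3 + 1/3*a_4 + 1/15*a_5
  a_3 = 1/15*a_0 + 0*a_1 + 3/5*a_2 + 1/5*a_3 + 0*a_4 + 2/15*a_5
  a_4 = 2/5*a_0 + 2/5*a_1 + 0*a_2 + 0*a_3 + 1/15*a_4 + 2/15*a_5

Substituting a_0 = 1 and a_5 = 0, rearrange to (I - Q) a = r where r[i] = P(i -> 0):
  [4/5, -1/15, 0, -7/15] . (a_1, a_2, a_3, a_4) = 1/15
  [-2/5, 13/15, -1/15, -1/3] . (a_1, a_2, a_3, a_4) = 0
  [0, -3/5, 4/5, 0] . (a_1, a_2, a_3, a_4) = 1/15
  [-2/5, 0, 0, 14/15] . (a_1, a_2, a_3, a_4) = 2/5

Solving yields:
  a_1 = 4303/8577
  a_2 = 491/953
  a_3 = 1343/2859
  a_4 = 1840/2859

Starting state is 1, so the absorption probability is a_1 = 4303/8577.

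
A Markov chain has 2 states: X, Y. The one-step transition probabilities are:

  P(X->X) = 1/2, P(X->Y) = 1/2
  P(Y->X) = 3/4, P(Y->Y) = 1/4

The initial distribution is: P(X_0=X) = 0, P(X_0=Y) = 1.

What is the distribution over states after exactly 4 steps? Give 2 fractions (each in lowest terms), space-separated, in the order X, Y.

Propagating the distribution step by step (d_{t+1} = d_t * P):
d_0 = (X=0, Y=1)
  d_1[X] = 0*1/2 + 1*3/4 = 3/4
  d_1[Y] = 0*1/2 + 1*1/4 = 1/4
d_1 = (X=3/4, Y=1/4)
  d_2[X] = 3/4*1/2 + 1/4*3/4 = 9/16
  d_2[Y] = 3/4*1/2 + 1/4*1/4 = 7/16
d_2 = (X=9/16, Y=7/16)
  d_3[X] = 9/16*1/2 + 7/16*3/4 = 39/64
  d_3[Y] = 9/16*1/2 + 7/16*1/4 = 25/64
d_3 = (X=39/64, Y=25/64)
  d_4[X] = 39/64*1/2 + 25/64*3/4 = 153/256
  d_4[Y] = 39/64*1/2 + 25/64*1/4 = 103/256
d_4 = (X=153/256, Y=103/256)

Answer: 153/256 103/256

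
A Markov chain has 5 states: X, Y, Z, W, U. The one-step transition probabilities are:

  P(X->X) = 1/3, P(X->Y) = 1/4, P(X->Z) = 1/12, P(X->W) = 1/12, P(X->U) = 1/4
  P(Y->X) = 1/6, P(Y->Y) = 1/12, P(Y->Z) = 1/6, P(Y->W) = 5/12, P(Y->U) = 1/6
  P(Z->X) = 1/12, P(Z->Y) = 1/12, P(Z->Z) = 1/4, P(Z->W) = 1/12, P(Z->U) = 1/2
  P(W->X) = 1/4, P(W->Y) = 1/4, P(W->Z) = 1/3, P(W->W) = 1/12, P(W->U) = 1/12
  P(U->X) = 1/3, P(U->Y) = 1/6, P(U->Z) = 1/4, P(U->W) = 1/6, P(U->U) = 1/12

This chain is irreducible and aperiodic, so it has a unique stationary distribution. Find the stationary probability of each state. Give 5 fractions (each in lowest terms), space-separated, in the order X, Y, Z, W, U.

Answer: 47/196 33/196 41/196 31/196 11/49

Derivation:
The stationary distribution satisfies pi = pi * P, i.e.:
  pi_X = 1/3*pi_X + 1/6*pi_Y + 1/12*pi_Z + 1/4*pi_W + 1/3*pi_U
  pi_Y = 1/4*pi_X + 1/12*pi_Y + 1/12*pi_Z + 1/4*pi_W + 1/6*pi_U
  pi_Z = 1/12*pi_X + 1/6*pi_Y + 1/4*pi_Z + 1/3*pi_W + 1/4*pi_U
  pi_W = 1/12*pi_X + 5/12*pi_Y + 1/12*pi_Z + 1/12*pi_W + 1/6*pi_U
  pi_U = 1/4*pi_X + 1/6*pi_Y + 1/2*pi_Z + 1/12*pi_W + 1/12*pi_U
with normalization: pi_X + pi_Y + pi_Z + pi_W + pi_U = 1.

Using the first 4 balance equations plus normalization, the linear system A*pi = b is:
  [-2/3, 1/6, 1/12, 1/4, 1/3] . pi = 0
  [1/4, -11/12, 1/12, 1/4, 1/6] . pi = 0
  [1/12, 1/6, -3/4, 1/3, 1/4] . pi = 0
  [1/12, 5/12, 1/12, -11/12, 1/6] . pi = 0
  [1, 1, 1, 1, 1] . pi = 1

Solving yields:
  pi_X = 47/196
  pi_Y = 33/196
  pi_Z = 41/196
  pi_W = 31/196
  pi_U = 11/49

Verification (pi * P):
  47/196*1/3 + 33/196*1/6 + 41/196*1/12 + 31/196*1/4 + 11/49*1/3 = 47/196 = pi_X  (ok)
  47/196*1/4 + 33/196*1/12 + 41/196*1/12 + 31/196*1/4 + 11/49*1/6 = 33/196 = pi_Y  (ok)
  47/196*1/12 + 33/196*1/6 + 41/196*1/4 + 31/196*1/3 + 11/49*1/4 = 41/196 = pi_Z  (ok)
  47/196*1/12 + 33/196*5/12 + 41/196*1/12 + 31/196*1/12 + 11/49*1/6 = 31/196 = pi_W  (ok)
  47/196*1/4 + 33/196*1/6 + 41/196*1/2 + 31/196*1/12 + 11/49*1/12 = 11/49 = pi_U  (ok)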